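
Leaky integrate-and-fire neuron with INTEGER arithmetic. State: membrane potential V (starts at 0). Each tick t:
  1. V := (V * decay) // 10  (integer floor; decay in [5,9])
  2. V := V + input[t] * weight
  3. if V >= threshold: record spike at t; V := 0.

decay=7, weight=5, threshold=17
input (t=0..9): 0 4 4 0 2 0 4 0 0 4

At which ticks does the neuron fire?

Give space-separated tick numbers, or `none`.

Answer: 1 2 6 9

Derivation:
t=0: input=0 -> V=0
t=1: input=4 -> V=0 FIRE
t=2: input=4 -> V=0 FIRE
t=3: input=0 -> V=0
t=4: input=2 -> V=10
t=5: input=0 -> V=7
t=6: input=4 -> V=0 FIRE
t=7: input=0 -> V=0
t=8: input=0 -> V=0
t=9: input=4 -> V=0 FIRE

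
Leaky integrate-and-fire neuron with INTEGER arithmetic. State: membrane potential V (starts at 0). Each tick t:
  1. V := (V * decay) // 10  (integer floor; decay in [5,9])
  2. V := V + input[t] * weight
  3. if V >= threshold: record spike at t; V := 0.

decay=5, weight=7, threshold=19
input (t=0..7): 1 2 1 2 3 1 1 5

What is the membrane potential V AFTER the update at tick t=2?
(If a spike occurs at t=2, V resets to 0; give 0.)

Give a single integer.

Answer: 15

Derivation:
t=0: input=1 -> V=7
t=1: input=2 -> V=17
t=2: input=1 -> V=15
t=3: input=2 -> V=0 FIRE
t=4: input=3 -> V=0 FIRE
t=5: input=1 -> V=7
t=6: input=1 -> V=10
t=7: input=5 -> V=0 FIRE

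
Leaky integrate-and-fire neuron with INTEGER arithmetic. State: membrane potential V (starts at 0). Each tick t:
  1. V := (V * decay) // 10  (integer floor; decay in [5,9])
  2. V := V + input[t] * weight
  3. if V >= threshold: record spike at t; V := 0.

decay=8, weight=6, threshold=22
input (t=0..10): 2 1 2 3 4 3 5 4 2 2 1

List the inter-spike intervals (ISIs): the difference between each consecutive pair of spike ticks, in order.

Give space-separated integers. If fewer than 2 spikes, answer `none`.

t=0: input=2 -> V=12
t=1: input=1 -> V=15
t=2: input=2 -> V=0 FIRE
t=3: input=3 -> V=18
t=4: input=4 -> V=0 FIRE
t=5: input=3 -> V=18
t=6: input=5 -> V=0 FIRE
t=7: input=4 -> V=0 FIRE
t=8: input=2 -> V=12
t=9: input=2 -> V=21
t=10: input=1 -> V=0 FIRE

Answer: 2 2 1 3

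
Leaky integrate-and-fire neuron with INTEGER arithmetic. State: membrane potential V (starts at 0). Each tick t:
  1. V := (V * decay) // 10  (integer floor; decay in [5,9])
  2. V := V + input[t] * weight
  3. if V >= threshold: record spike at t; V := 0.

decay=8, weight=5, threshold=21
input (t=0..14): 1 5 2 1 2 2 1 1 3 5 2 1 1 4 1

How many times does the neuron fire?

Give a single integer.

t=0: input=1 -> V=5
t=1: input=5 -> V=0 FIRE
t=2: input=2 -> V=10
t=3: input=1 -> V=13
t=4: input=2 -> V=20
t=5: input=2 -> V=0 FIRE
t=6: input=1 -> V=5
t=7: input=1 -> V=9
t=8: input=3 -> V=0 FIRE
t=9: input=5 -> V=0 FIRE
t=10: input=2 -> V=10
t=11: input=1 -> V=13
t=12: input=1 -> V=15
t=13: input=4 -> V=0 FIRE
t=14: input=1 -> V=5

Answer: 5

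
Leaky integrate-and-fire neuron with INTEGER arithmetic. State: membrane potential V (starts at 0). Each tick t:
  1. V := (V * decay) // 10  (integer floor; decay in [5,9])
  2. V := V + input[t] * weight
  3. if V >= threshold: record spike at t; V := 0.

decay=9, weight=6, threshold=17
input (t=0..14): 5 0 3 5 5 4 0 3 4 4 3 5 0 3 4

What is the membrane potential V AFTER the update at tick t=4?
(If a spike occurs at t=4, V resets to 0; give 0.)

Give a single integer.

t=0: input=5 -> V=0 FIRE
t=1: input=0 -> V=0
t=2: input=3 -> V=0 FIRE
t=3: input=5 -> V=0 FIRE
t=4: input=5 -> V=0 FIRE
t=5: input=4 -> V=0 FIRE
t=6: input=0 -> V=0
t=7: input=3 -> V=0 FIRE
t=8: input=4 -> V=0 FIRE
t=9: input=4 -> V=0 FIRE
t=10: input=3 -> V=0 FIRE
t=11: input=5 -> V=0 FIRE
t=12: input=0 -> V=0
t=13: input=3 -> V=0 FIRE
t=14: input=4 -> V=0 FIRE

Answer: 0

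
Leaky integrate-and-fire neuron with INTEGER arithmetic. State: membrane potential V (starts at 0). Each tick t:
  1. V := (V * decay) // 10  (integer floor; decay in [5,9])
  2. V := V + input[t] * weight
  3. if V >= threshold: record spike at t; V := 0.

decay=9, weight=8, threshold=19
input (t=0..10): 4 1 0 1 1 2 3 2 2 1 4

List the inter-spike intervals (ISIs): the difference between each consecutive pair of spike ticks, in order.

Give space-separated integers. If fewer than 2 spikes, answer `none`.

t=0: input=4 -> V=0 FIRE
t=1: input=1 -> V=8
t=2: input=0 -> V=7
t=3: input=1 -> V=14
t=4: input=1 -> V=0 FIRE
t=5: input=2 -> V=16
t=6: input=3 -> V=0 FIRE
t=7: input=2 -> V=16
t=8: input=2 -> V=0 FIRE
t=9: input=1 -> V=8
t=10: input=4 -> V=0 FIRE

Answer: 4 2 2 2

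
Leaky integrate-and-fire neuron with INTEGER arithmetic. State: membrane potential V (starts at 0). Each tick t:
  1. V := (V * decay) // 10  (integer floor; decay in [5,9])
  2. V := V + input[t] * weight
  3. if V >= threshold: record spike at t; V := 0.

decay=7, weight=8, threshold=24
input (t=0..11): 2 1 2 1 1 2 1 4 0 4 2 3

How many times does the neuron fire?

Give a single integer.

t=0: input=2 -> V=16
t=1: input=1 -> V=19
t=2: input=2 -> V=0 FIRE
t=3: input=1 -> V=8
t=4: input=1 -> V=13
t=5: input=2 -> V=0 FIRE
t=6: input=1 -> V=8
t=7: input=4 -> V=0 FIRE
t=8: input=0 -> V=0
t=9: input=4 -> V=0 FIRE
t=10: input=2 -> V=16
t=11: input=3 -> V=0 FIRE

Answer: 5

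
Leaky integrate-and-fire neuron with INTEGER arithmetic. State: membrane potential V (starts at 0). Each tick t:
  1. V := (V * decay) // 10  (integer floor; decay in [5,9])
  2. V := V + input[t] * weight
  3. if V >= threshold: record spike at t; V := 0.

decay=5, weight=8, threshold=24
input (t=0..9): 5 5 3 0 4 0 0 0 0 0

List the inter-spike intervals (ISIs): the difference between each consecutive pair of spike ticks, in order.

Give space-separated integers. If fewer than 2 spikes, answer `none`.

Answer: 1 1 2

Derivation:
t=0: input=5 -> V=0 FIRE
t=1: input=5 -> V=0 FIRE
t=2: input=3 -> V=0 FIRE
t=3: input=0 -> V=0
t=4: input=4 -> V=0 FIRE
t=5: input=0 -> V=0
t=6: input=0 -> V=0
t=7: input=0 -> V=0
t=8: input=0 -> V=0
t=9: input=0 -> V=0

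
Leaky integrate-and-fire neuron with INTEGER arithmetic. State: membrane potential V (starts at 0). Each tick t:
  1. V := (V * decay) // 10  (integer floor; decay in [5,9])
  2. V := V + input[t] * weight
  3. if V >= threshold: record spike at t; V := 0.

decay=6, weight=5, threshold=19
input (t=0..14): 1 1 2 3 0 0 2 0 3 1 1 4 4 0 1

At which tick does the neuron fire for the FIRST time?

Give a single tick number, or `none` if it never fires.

Answer: 3

Derivation:
t=0: input=1 -> V=5
t=1: input=1 -> V=8
t=2: input=2 -> V=14
t=3: input=3 -> V=0 FIRE
t=4: input=0 -> V=0
t=5: input=0 -> V=0
t=6: input=2 -> V=10
t=7: input=0 -> V=6
t=8: input=3 -> V=18
t=9: input=1 -> V=15
t=10: input=1 -> V=14
t=11: input=4 -> V=0 FIRE
t=12: input=4 -> V=0 FIRE
t=13: input=0 -> V=0
t=14: input=1 -> V=5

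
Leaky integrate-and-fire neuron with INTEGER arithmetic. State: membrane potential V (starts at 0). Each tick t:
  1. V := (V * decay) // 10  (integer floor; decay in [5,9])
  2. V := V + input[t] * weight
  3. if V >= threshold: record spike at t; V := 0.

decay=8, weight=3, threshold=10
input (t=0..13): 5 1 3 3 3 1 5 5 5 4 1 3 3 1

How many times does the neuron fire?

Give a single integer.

Answer: 9

Derivation:
t=0: input=5 -> V=0 FIRE
t=1: input=1 -> V=3
t=2: input=3 -> V=0 FIRE
t=3: input=3 -> V=9
t=4: input=3 -> V=0 FIRE
t=5: input=1 -> V=3
t=6: input=5 -> V=0 FIRE
t=7: input=5 -> V=0 FIRE
t=8: input=5 -> V=0 FIRE
t=9: input=4 -> V=0 FIRE
t=10: input=1 -> V=3
t=11: input=3 -> V=0 FIRE
t=12: input=3 -> V=9
t=13: input=1 -> V=0 FIRE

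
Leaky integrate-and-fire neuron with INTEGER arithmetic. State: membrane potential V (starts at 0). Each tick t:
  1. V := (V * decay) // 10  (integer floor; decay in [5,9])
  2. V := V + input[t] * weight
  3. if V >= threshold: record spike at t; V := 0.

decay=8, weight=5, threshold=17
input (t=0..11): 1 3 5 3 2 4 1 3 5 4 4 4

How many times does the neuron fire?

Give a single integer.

Answer: 9

Derivation:
t=0: input=1 -> V=5
t=1: input=3 -> V=0 FIRE
t=2: input=5 -> V=0 FIRE
t=3: input=3 -> V=15
t=4: input=2 -> V=0 FIRE
t=5: input=4 -> V=0 FIRE
t=6: input=1 -> V=5
t=7: input=3 -> V=0 FIRE
t=8: input=5 -> V=0 FIRE
t=9: input=4 -> V=0 FIRE
t=10: input=4 -> V=0 FIRE
t=11: input=4 -> V=0 FIRE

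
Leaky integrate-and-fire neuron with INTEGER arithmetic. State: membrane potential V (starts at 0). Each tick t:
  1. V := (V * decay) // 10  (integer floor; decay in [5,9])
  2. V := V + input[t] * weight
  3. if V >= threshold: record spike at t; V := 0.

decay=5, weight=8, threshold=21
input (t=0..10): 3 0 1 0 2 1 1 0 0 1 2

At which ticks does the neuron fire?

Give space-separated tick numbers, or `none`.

t=0: input=3 -> V=0 FIRE
t=1: input=0 -> V=0
t=2: input=1 -> V=8
t=3: input=0 -> V=4
t=4: input=2 -> V=18
t=5: input=1 -> V=17
t=6: input=1 -> V=16
t=7: input=0 -> V=8
t=8: input=0 -> V=4
t=9: input=1 -> V=10
t=10: input=2 -> V=0 FIRE

Answer: 0 10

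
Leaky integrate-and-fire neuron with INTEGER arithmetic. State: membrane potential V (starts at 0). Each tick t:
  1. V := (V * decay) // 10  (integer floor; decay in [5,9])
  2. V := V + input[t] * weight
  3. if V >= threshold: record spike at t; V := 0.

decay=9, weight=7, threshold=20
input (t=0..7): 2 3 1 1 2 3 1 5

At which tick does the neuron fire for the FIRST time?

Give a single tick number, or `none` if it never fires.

t=0: input=2 -> V=14
t=1: input=3 -> V=0 FIRE
t=2: input=1 -> V=7
t=3: input=1 -> V=13
t=4: input=2 -> V=0 FIRE
t=5: input=3 -> V=0 FIRE
t=6: input=1 -> V=7
t=7: input=5 -> V=0 FIRE

Answer: 1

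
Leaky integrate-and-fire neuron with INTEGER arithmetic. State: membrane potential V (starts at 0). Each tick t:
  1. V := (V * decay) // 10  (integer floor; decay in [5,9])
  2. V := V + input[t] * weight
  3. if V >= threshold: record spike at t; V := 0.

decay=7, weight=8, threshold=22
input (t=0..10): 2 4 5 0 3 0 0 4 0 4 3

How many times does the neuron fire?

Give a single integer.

Answer: 6

Derivation:
t=0: input=2 -> V=16
t=1: input=4 -> V=0 FIRE
t=2: input=5 -> V=0 FIRE
t=3: input=0 -> V=0
t=4: input=3 -> V=0 FIRE
t=5: input=0 -> V=0
t=6: input=0 -> V=0
t=7: input=4 -> V=0 FIRE
t=8: input=0 -> V=0
t=9: input=4 -> V=0 FIRE
t=10: input=3 -> V=0 FIRE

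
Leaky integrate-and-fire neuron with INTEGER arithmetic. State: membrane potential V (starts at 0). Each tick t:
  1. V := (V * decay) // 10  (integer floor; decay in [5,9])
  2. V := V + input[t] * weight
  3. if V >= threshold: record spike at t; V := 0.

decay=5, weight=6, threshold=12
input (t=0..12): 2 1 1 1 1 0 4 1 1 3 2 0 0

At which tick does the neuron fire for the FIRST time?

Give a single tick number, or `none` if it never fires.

Answer: 0

Derivation:
t=0: input=2 -> V=0 FIRE
t=1: input=1 -> V=6
t=2: input=1 -> V=9
t=3: input=1 -> V=10
t=4: input=1 -> V=11
t=5: input=0 -> V=5
t=6: input=4 -> V=0 FIRE
t=7: input=1 -> V=6
t=8: input=1 -> V=9
t=9: input=3 -> V=0 FIRE
t=10: input=2 -> V=0 FIRE
t=11: input=0 -> V=0
t=12: input=0 -> V=0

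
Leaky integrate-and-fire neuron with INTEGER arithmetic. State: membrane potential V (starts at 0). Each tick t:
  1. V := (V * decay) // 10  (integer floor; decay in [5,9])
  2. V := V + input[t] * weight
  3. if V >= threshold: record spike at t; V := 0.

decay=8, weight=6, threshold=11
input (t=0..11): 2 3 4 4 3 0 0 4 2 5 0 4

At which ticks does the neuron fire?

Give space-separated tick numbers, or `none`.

Answer: 0 1 2 3 4 7 8 9 11

Derivation:
t=0: input=2 -> V=0 FIRE
t=1: input=3 -> V=0 FIRE
t=2: input=4 -> V=0 FIRE
t=3: input=4 -> V=0 FIRE
t=4: input=3 -> V=0 FIRE
t=5: input=0 -> V=0
t=6: input=0 -> V=0
t=7: input=4 -> V=0 FIRE
t=8: input=2 -> V=0 FIRE
t=9: input=5 -> V=0 FIRE
t=10: input=0 -> V=0
t=11: input=4 -> V=0 FIRE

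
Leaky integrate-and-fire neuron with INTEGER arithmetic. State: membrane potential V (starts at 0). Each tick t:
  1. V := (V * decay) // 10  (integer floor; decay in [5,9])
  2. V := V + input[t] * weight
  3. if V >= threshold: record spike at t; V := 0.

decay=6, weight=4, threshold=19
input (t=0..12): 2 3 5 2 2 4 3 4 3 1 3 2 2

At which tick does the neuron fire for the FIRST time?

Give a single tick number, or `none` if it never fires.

Answer: 2

Derivation:
t=0: input=2 -> V=8
t=1: input=3 -> V=16
t=2: input=5 -> V=0 FIRE
t=3: input=2 -> V=8
t=4: input=2 -> V=12
t=5: input=4 -> V=0 FIRE
t=6: input=3 -> V=12
t=7: input=4 -> V=0 FIRE
t=8: input=3 -> V=12
t=9: input=1 -> V=11
t=10: input=3 -> V=18
t=11: input=2 -> V=18
t=12: input=2 -> V=18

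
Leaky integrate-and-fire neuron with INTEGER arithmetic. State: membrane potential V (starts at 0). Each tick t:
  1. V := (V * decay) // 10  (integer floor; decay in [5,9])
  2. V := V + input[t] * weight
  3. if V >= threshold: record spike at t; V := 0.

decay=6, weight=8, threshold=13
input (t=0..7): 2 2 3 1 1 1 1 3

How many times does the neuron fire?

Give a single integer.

t=0: input=2 -> V=0 FIRE
t=1: input=2 -> V=0 FIRE
t=2: input=3 -> V=0 FIRE
t=3: input=1 -> V=8
t=4: input=1 -> V=12
t=5: input=1 -> V=0 FIRE
t=6: input=1 -> V=8
t=7: input=3 -> V=0 FIRE

Answer: 5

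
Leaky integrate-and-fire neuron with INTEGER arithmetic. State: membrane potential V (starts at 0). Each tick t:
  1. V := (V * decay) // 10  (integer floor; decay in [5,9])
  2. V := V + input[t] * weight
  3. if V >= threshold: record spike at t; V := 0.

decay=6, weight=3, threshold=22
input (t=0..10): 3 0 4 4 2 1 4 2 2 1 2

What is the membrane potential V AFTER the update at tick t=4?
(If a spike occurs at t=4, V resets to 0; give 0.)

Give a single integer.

Answer: 18

Derivation:
t=0: input=3 -> V=9
t=1: input=0 -> V=5
t=2: input=4 -> V=15
t=3: input=4 -> V=21
t=4: input=2 -> V=18
t=5: input=1 -> V=13
t=6: input=4 -> V=19
t=7: input=2 -> V=17
t=8: input=2 -> V=16
t=9: input=1 -> V=12
t=10: input=2 -> V=13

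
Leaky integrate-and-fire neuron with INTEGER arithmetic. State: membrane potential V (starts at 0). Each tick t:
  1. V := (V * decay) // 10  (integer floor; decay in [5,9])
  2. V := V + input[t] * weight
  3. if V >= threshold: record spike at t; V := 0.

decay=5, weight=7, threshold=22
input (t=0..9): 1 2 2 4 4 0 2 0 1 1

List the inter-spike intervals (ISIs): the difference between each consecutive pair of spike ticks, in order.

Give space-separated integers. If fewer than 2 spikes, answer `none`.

Answer: 1 1

Derivation:
t=0: input=1 -> V=7
t=1: input=2 -> V=17
t=2: input=2 -> V=0 FIRE
t=3: input=4 -> V=0 FIRE
t=4: input=4 -> V=0 FIRE
t=5: input=0 -> V=0
t=6: input=2 -> V=14
t=7: input=0 -> V=7
t=8: input=1 -> V=10
t=9: input=1 -> V=12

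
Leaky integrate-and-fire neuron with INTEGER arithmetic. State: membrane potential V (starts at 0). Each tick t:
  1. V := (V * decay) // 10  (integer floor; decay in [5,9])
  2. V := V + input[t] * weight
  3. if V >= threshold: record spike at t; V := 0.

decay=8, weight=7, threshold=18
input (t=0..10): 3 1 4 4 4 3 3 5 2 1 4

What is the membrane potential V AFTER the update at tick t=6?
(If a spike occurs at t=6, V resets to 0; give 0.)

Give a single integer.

Answer: 0

Derivation:
t=0: input=3 -> V=0 FIRE
t=1: input=1 -> V=7
t=2: input=4 -> V=0 FIRE
t=3: input=4 -> V=0 FIRE
t=4: input=4 -> V=0 FIRE
t=5: input=3 -> V=0 FIRE
t=6: input=3 -> V=0 FIRE
t=7: input=5 -> V=0 FIRE
t=8: input=2 -> V=14
t=9: input=1 -> V=0 FIRE
t=10: input=4 -> V=0 FIRE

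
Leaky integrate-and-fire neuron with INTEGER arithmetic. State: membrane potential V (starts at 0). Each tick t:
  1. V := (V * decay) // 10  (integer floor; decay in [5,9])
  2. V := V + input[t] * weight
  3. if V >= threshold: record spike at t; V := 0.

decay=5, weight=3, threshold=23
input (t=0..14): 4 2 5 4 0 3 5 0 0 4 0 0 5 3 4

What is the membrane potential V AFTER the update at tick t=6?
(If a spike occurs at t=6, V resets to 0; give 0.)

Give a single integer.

Answer: 22

Derivation:
t=0: input=4 -> V=12
t=1: input=2 -> V=12
t=2: input=5 -> V=21
t=3: input=4 -> V=22
t=4: input=0 -> V=11
t=5: input=3 -> V=14
t=6: input=5 -> V=22
t=7: input=0 -> V=11
t=8: input=0 -> V=5
t=9: input=4 -> V=14
t=10: input=0 -> V=7
t=11: input=0 -> V=3
t=12: input=5 -> V=16
t=13: input=3 -> V=17
t=14: input=4 -> V=20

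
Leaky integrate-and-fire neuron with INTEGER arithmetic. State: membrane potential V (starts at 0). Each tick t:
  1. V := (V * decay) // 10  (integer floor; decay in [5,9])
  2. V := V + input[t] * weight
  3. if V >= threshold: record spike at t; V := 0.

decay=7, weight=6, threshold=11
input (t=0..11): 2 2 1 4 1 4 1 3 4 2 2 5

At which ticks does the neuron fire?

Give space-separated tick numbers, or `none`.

t=0: input=2 -> V=0 FIRE
t=1: input=2 -> V=0 FIRE
t=2: input=1 -> V=6
t=3: input=4 -> V=0 FIRE
t=4: input=1 -> V=6
t=5: input=4 -> V=0 FIRE
t=6: input=1 -> V=6
t=7: input=3 -> V=0 FIRE
t=8: input=4 -> V=0 FIRE
t=9: input=2 -> V=0 FIRE
t=10: input=2 -> V=0 FIRE
t=11: input=5 -> V=0 FIRE

Answer: 0 1 3 5 7 8 9 10 11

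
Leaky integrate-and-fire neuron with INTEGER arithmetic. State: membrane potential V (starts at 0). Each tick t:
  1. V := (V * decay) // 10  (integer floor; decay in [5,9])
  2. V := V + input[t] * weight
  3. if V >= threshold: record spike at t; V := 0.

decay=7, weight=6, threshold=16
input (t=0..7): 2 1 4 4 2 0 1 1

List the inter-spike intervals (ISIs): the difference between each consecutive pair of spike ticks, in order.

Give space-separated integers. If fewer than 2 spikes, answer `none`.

Answer: 1

Derivation:
t=0: input=2 -> V=12
t=1: input=1 -> V=14
t=2: input=4 -> V=0 FIRE
t=3: input=4 -> V=0 FIRE
t=4: input=2 -> V=12
t=5: input=0 -> V=8
t=6: input=1 -> V=11
t=7: input=1 -> V=13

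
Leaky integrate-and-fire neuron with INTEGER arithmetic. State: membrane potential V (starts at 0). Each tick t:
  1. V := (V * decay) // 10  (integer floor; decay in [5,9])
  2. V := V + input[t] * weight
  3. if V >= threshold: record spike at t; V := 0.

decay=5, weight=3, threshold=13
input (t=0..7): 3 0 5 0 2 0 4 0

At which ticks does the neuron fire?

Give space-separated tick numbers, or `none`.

t=0: input=3 -> V=9
t=1: input=0 -> V=4
t=2: input=5 -> V=0 FIRE
t=3: input=0 -> V=0
t=4: input=2 -> V=6
t=5: input=0 -> V=3
t=6: input=4 -> V=0 FIRE
t=7: input=0 -> V=0

Answer: 2 6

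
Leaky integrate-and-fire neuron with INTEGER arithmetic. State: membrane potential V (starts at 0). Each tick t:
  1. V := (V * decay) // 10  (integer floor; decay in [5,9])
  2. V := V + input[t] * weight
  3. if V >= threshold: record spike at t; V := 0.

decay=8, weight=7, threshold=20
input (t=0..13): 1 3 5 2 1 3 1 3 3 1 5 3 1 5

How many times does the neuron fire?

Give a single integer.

t=0: input=1 -> V=7
t=1: input=3 -> V=0 FIRE
t=2: input=5 -> V=0 FIRE
t=3: input=2 -> V=14
t=4: input=1 -> V=18
t=5: input=3 -> V=0 FIRE
t=6: input=1 -> V=7
t=7: input=3 -> V=0 FIRE
t=8: input=3 -> V=0 FIRE
t=9: input=1 -> V=7
t=10: input=5 -> V=0 FIRE
t=11: input=3 -> V=0 FIRE
t=12: input=1 -> V=7
t=13: input=5 -> V=0 FIRE

Answer: 8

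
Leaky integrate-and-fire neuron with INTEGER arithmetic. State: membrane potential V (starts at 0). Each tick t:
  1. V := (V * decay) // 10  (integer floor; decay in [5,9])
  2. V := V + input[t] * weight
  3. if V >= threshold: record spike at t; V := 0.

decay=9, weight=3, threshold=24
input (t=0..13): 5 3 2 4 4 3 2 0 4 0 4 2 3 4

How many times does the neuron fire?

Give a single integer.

t=0: input=5 -> V=15
t=1: input=3 -> V=22
t=2: input=2 -> V=0 FIRE
t=3: input=4 -> V=12
t=4: input=4 -> V=22
t=5: input=3 -> V=0 FIRE
t=6: input=2 -> V=6
t=7: input=0 -> V=5
t=8: input=4 -> V=16
t=9: input=0 -> V=14
t=10: input=4 -> V=0 FIRE
t=11: input=2 -> V=6
t=12: input=3 -> V=14
t=13: input=4 -> V=0 FIRE

Answer: 4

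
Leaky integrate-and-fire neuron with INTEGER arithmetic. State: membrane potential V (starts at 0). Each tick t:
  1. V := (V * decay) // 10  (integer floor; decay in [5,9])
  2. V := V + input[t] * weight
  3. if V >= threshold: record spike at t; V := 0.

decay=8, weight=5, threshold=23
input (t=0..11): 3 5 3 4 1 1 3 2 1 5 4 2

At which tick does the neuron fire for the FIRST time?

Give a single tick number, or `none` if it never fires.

t=0: input=3 -> V=15
t=1: input=5 -> V=0 FIRE
t=2: input=3 -> V=15
t=3: input=4 -> V=0 FIRE
t=4: input=1 -> V=5
t=5: input=1 -> V=9
t=6: input=3 -> V=22
t=7: input=2 -> V=0 FIRE
t=8: input=1 -> V=5
t=9: input=5 -> V=0 FIRE
t=10: input=4 -> V=20
t=11: input=2 -> V=0 FIRE

Answer: 1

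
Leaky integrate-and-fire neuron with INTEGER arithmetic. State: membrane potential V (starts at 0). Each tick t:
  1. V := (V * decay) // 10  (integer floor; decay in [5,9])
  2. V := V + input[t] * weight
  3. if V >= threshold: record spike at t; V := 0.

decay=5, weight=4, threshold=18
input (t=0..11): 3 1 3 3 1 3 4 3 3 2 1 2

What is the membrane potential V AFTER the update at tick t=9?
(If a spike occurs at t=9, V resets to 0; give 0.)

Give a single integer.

Answer: 8

Derivation:
t=0: input=3 -> V=12
t=1: input=1 -> V=10
t=2: input=3 -> V=17
t=3: input=3 -> V=0 FIRE
t=4: input=1 -> V=4
t=5: input=3 -> V=14
t=6: input=4 -> V=0 FIRE
t=7: input=3 -> V=12
t=8: input=3 -> V=0 FIRE
t=9: input=2 -> V=8
t=10: input=1 -> V=8
t=11: input=2 -> V=12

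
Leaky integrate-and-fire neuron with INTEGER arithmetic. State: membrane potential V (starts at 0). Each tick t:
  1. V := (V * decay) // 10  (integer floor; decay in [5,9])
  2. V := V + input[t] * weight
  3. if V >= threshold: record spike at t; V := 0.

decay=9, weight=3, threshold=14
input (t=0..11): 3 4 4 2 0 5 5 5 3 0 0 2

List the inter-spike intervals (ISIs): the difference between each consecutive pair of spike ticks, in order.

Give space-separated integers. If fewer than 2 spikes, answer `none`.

t=0: input=3 -> V=9
t=1: input=4 -> V=0 FIRE
t=2: input=4 -> V=12
t=3: input=2 -> V=0 FIRE
t=4: input=0 -> V=0
t=5: input=5 -> V=0 FIRE
t=6: input=5 -> V=0 FIRE
t=7: input=5 -> V=0 FIRE
t=8: input=3 -> V=9
t=9: input=0 -> V=8
t=10: input=0 -> V=7
t=11: input=2 -> V=12

Answer: 2 2 1 1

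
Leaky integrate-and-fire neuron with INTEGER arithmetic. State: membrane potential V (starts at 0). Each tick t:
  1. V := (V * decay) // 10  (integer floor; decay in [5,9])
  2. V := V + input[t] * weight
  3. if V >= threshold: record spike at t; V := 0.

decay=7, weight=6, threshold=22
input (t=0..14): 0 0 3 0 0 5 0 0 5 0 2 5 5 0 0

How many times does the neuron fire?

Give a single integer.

t=0: input=0 -> V=0
t=1: input=0 -> V=0
t=2: input=3 -> V=18
t=3: input=0 -> V=12
t=4: input=0 -> V=8
t=5: input=5 -> V=0 FIRE
t=6: input=0 -> V=0
t=7: input=0 -> V=0
t=8: input=5 -> V=0 FIRE
t=9: input=0 -> V=0
t=10: input=2 -> V=12
t=11: input=5 -> V=0 FIRE
t=12: input=5 -> V=0 FIRE
t=13: input=0 -> V=0
t=14: input=0 -> V=0

Answer: 4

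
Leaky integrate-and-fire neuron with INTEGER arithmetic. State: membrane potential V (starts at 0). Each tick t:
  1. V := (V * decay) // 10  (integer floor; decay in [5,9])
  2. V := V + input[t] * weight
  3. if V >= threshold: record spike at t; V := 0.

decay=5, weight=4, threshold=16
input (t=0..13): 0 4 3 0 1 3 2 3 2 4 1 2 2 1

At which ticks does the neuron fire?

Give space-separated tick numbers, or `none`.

Answer: 1 7 9

Derivation:
t=0: input=0 -> V=0
t=1: input=4 -> V=0 FIRE
t=2: input=3 -> V=12
t=3: input=0 -> V=6
t=4: input=1 -> V=7
t=5: input=3 -> V=15
t=6: input=2 -> V=15
t=7: input=3 -> V=0 FIRE
t=8: input=2 -> V=8
t=9: input=4 -> V=0 FIRE
t=10: input=1 -> V=4
t=11: input=2 -> V=10
t=12: input=2 -> V=13
t=13: input=1 -> V=10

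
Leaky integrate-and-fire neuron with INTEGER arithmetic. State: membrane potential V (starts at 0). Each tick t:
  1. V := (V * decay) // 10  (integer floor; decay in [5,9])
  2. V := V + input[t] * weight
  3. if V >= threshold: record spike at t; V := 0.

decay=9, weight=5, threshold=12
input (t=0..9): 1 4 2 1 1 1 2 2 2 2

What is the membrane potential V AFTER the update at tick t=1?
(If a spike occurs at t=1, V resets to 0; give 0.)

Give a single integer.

Answer: 0

Derivation:
t=0: input=1 -> V=5
t=1: input=4 -> V=0 FIRE
t=2: input=2 -> V=10
t=3: input=1 -> V=0 FIRE
t=4: input=1 -> V=5
t=5: input=1 -> V=9
t=6: input=2 -> V=0 FIRE
t=7: input=2 -> V=10
t=8: input=2 -> V=0 FIRE
t=9: input=2 -> V=10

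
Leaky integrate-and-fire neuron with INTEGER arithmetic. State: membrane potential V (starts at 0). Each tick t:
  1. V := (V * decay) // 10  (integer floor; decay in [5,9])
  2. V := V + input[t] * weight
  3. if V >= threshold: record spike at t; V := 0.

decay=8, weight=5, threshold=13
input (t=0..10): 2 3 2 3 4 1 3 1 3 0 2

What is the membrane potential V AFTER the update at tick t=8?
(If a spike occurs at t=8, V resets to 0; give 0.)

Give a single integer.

Answer: 0

Derivation:
t=0: input=2 -> V=10
t=1: input=3 -> V=0 FIRE
t=2: input=2 -> V=10
t=3: input=3 -> V=0 FIRE
t=4: input=4 -> V=0 FIRE
t=5: input=1 -> V=5
t=6: input=3 -> V=0 FIRE
t=7: input=1 -> V=5
t=8: input=3 -> V=0 FIRE
t=9: input=0 -> V=0
t=10: input=2 -> V=10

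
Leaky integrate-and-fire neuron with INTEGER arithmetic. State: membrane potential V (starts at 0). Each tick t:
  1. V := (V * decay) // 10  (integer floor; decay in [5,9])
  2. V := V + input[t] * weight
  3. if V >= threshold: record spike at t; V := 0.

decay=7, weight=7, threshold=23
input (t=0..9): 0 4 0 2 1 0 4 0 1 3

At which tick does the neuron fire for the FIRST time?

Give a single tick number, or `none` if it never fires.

Answer: 1

Derivation:
t=0: input=0 -> V=0
t=1: input=4 -> V=0 FIRE
t=2: input=0 -> V=0
t=3: input=2 -> V=14
t=4: input=1 -> V=16
t=5: input=0 -> V=11
t=6: input=4 -> V=0 FIRE
t=7: input=0 -> V=0
t=8: input=1 -> V=7
t=9: input=3 -> V=0 FIRE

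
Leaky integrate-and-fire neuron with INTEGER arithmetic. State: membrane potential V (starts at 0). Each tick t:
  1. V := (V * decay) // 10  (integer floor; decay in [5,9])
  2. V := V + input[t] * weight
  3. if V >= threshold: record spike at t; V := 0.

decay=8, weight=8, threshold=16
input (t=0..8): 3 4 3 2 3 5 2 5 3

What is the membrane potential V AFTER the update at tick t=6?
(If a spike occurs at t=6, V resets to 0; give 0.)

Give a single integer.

Answer: 0

Derivation:
t=0: input=3 -> V=0 FIRE
t=1: input=4 -> V=0 FIRE
t=2: input=3 -> V=0 FIRE
t=3: input=2 -> V=0 FIRE
t=4: input=3 -> V=0 FIRE
t=5: input=5 -> V=0 FIRE
t=6: input=2 -> V=0 FIRE
t=7: input=5 -> V=0 FIRE
t=8: input=3 -> V=0 FIRE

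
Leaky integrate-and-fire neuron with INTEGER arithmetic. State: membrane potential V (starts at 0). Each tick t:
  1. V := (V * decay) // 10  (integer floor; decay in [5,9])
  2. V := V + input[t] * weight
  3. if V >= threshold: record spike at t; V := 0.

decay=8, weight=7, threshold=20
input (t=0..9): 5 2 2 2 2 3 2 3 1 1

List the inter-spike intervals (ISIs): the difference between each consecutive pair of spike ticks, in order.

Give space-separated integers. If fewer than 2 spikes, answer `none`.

t=0: input=5 -> V=0 FIRE
t=1: input=2 -> V=14
t=2: input=2 -> V=0 FIRE
t=3: input=2 -> V=14
t=4: input=2 -> V=0 FIRE
t=5: input=3 -> V=0 FIRE
t=6: input=2 -> V=14
t=7: input=3 -> V=0 FIRE
t=8: input=1 -> V=7
t=9: input=1 -> V=12

Answer: 2 2 1 2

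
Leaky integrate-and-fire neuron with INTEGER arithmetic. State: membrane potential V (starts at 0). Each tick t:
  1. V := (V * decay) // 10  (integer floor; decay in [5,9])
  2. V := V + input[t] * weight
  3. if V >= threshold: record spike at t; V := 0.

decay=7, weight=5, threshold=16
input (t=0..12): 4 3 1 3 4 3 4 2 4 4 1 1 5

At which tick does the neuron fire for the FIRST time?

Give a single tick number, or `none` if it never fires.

Answer: 0

Derivation:
t=0: input=4 -> V=0 FIRE
t=1: input=3 -> V=15
t=2: input=1 -> V=15
t=3: input=3 -> V=0 FIRE
t=4: input=4 -> V=0 FIRE
t=5: input=3 -> V=15
t=6: input=4 -> V=0 FIRE
t=7: input=2 -> V=10
t=8: input=4 -> V=0 FIRE
t=9: input=4 -> V=0 FIRE
t=10: input=1 -> V=5
t=11: input=1 -> V=8
t=12: input=5 -> V=0 FIRE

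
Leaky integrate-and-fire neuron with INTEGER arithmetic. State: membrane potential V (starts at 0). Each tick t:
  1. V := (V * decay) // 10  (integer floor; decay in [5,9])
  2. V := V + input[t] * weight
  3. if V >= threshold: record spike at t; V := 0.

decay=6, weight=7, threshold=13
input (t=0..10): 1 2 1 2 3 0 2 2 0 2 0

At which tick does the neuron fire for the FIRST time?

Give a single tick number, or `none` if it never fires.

t=0: input=1 -> V=7
t=1: input=2 -> V=0 FIRE
t=2: input=1 -> V=7
t=3: input=2 -> V=0 FIRE
t=4: input=3 -> V=0 FIRE
t=5: input=0 -> V=0
t=6: input=2 -> V=0 FIRE
t=7: input=2 -> V=0 FIRE
t=8: input=0 -> V=0
t=9: input=2 -> V=0 FIRE
t=10: input=0 -> V=0

Answer: 1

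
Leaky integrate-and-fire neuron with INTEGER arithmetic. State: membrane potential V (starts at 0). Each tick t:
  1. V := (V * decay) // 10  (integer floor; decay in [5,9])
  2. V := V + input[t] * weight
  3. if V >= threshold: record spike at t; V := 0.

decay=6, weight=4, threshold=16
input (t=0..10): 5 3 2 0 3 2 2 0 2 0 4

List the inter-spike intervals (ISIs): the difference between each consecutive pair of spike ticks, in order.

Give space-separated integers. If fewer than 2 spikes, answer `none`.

Answer: 4 6

Derivation:
t=0: input=5 -> V=0 FIRE
t=1: input=3 -> V=12
t=2: input=2 -> V=15
t=3: input=0 -> V=9
t=4: input=3 -> V=0 FIRE
t=5: input=2 -> V=8
t=6: input=2 -> V=12
t=7: input=0 -> V=7
t=8: input=2 -> V=12
t=9: input=0 -> V=7
t=10: input=4 -> V=0 FIRE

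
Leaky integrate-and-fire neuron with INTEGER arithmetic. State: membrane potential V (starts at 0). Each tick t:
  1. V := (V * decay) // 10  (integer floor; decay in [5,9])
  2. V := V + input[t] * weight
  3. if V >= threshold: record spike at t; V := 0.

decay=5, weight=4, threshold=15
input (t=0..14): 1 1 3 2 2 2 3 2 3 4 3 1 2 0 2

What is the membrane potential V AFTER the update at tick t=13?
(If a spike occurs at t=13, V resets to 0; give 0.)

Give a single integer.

Answer: 6

Derivation:
t=0: input=1 -> V=4
t=1: input=1 -> V=6
t=2: input=3 -> V=0 FIRE
t=3: input=2 -> V=8
t=4: input=2 -> V=12
t=5: input=2 -> V=14
t=6: input=3 -> V=0 FIRE
t=7: input=2 -> V=8
t=8: input=3 -> V=0 FIRE
t=9: input=4 -> V=0 FIRE
t=10: input=3 -> V=12
t=11: input=1 -> V=10
t=12: input=2 -> V=13
t=13: input=0 -> V=6
t=14: input=2 -> V=11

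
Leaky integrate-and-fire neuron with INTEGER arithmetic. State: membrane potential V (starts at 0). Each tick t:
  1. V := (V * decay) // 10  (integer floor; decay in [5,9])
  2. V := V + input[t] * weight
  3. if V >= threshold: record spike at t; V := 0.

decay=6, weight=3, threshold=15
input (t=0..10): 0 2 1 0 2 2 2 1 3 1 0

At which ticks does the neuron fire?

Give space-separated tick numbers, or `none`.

Answer: 8

Derivation:
t=0: input=0 -> V=0
t=1: input=2 -> V=6
t=2: input=1 -> V=6
t=3: input=0 -> V=3
t=4: input=2 -> V=7
t=5: input=2 -> V=10
t=6: input=2 -> V=12
t=7: input=1 -> V=10
t=8: input=3 -> V=0 FIRE
t=9: input=1 -> V=3
t=10: input=0 -> V=1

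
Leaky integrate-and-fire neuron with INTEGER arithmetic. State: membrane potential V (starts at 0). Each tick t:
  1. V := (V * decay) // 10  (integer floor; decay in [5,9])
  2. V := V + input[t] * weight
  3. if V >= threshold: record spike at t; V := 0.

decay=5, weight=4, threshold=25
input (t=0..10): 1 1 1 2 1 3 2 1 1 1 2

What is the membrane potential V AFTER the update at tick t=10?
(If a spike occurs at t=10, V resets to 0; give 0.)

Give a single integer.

t=0: input=1 -> V=4
t=1: input=1 -> V=6
t=2: input=1 -> V=7
t=3: input=2 -> V=11
t=4: input=1 -> V=9
t=5: input=3 -> V=16
t=6: input=2 -> V=16
t=7: input=1 -> V=12
t=8: input=1 -> V=10
t=9: input=1 -> V=9
t=10: input=2 -> V=12

Answer: 12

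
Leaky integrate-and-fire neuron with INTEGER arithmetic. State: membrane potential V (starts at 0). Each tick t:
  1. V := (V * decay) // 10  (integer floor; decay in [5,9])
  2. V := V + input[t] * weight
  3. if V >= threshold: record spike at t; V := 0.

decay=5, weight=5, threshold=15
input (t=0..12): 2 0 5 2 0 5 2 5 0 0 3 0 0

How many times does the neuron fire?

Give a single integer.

Answer: 4

Derivation:
t=0: input=2 -> V=10
t=1: input=0 -> V=5
t=2: input=5 -> V=0 FIRE
t=3: input=2 -> V=10
t=4: input=0 -> V=5
t=5: input=5 -> V=0 FIRE
t=6: input=2 -> V=10
t=7: input=5 -> V=0 FIRE
t=8: input=0 -> V=0
t=9: input=0 -> V=0
t=10: input=3 -> V=0 FIRE
t=11: input=0 -> V=0
t=12: input=0 -> V=0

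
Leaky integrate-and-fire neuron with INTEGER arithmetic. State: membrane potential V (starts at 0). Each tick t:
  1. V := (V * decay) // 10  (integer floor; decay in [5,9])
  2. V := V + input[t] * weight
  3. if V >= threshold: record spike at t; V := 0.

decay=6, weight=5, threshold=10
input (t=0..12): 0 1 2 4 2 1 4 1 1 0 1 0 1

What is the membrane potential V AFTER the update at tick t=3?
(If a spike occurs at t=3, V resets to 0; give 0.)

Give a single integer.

Answer: 0

Derivation:
t=0: input=0 -> V=0
t=1: input=1 -> V=5
t=2: input=2 -> V=0 FIRE
t=3: input=4 -> V=0 FIRE
t=4: input=2 -> V=0 FIRE
t=5: input=1 -> V=5
t=6: input=4 -> V=0 FIRE
t=7: input=1 -> V=5
t=8: input=1 -> V=8
t=9: input=0 -> V=4
t=10: input=1 -> V=7
t=11: input=0 -> V=4
t=12: input=1 -> V=7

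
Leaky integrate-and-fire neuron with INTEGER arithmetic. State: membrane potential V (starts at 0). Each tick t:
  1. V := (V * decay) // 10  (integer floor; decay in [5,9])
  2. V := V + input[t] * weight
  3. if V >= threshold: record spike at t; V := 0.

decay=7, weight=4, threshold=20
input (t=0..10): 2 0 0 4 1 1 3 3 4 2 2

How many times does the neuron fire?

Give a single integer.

t=0: input=2 -> V=8
t=1: input=0 -> V=5
t=2: input=0 -> V=3
t=3: input=4 -> V=18
t=4: input=1 -> V=16
t=5: input=1 -> V=15
t=6: input=3 -> V=0 FIRE
t=7: input=3 -> V=12
t=8: input=4 -> V=0 FIRE
t=9: input=2 -> V=8
t=10: input=2 -> V=13

Answer: 2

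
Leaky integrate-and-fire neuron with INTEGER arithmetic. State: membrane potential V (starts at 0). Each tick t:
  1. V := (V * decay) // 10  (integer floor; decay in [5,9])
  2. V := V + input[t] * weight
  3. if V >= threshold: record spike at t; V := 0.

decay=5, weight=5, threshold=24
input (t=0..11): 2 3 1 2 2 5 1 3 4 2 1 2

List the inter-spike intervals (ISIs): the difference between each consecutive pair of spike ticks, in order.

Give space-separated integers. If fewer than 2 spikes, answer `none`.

t=0: input=2 -> V=10
t=1: input=3 -> V=20
t=2: input=1 -> V=15
t=3: input=2 -> V=17
t=4: input=2 -> V=18
t=5: input=5 -> V=0 FIRE
t=6: input=1 -> V=5
t=7: input=3 -> V=17
t=8: input=4 -> V=0 FIRE
t=9: input=2 -> V=10
t=10: input=1 -> V=10
t=11: input=2 -> V=15

Answer: 3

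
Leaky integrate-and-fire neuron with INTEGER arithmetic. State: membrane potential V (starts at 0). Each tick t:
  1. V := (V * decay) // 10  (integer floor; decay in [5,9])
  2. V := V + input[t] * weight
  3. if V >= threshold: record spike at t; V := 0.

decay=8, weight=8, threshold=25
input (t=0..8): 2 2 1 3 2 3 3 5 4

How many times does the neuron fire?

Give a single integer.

Answer: 5

Derivation:
t=0: input=2 -> V=16
t=1: input=2 -> V=0 FIRE
t=2: input=1 -> V=8
t=3: input=3 -> V=0 FIRE
t=4: input=2 -> V=16
t=5: input=3 -> V=0 FIRE
t=6: input=3 -> V=24
t=7: input=5 -> V=0 FIRE
t=8: input=4 -> V=0 FIRE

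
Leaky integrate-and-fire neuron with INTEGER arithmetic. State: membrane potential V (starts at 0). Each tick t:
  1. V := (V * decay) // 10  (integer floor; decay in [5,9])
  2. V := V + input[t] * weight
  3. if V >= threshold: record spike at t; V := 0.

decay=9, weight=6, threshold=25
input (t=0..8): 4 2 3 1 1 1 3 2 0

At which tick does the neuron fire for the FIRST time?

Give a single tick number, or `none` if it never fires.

t=0: input=4 -> V=24
t=1: input=2 -> V=0 FIRE
t=2: input=3 -> V=18
t=3: input=1 -> V=22
t=4: input=1 -> V=0 FIRE
t=5: input=1 -> V=6
t=6: input=3 -> V=23
t=7: input=2 -> V=0 FIRE
t=8: input=0 -> V=0

Answer: 1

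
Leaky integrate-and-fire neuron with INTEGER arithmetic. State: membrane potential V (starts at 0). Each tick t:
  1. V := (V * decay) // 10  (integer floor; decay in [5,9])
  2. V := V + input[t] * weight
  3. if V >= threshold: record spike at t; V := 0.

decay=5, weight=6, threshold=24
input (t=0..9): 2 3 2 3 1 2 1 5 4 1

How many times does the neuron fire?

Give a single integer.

Answer: 4

Derivation:
t=0: input=2 -> V=12
t=1: input=3 -> V=0 FIRE
t=2: input=2 -> V=12
t=3: input=3 -> V=0 FIRE
t=4: input=1 -> V=6
t=5: input=2 -> V=15
t=6: input=1 -> V=13
t=7: input=5 -> V=0 FIRE
t=8: input=4 -> V=0 FIRE
t=9: input=1 -> V=6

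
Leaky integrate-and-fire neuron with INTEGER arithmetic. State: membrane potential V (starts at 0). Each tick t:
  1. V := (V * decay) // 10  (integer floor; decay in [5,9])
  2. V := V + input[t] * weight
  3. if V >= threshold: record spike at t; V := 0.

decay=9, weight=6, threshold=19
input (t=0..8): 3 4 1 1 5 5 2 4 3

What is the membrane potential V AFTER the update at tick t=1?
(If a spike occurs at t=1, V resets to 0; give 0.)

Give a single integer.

t=0: input=3 -> V=18
t=1: input=4 -> V=0 FIRE
t=2: input=1 -> V=6
t=3: input=1 -> V=11
t=4: input=5 -> V=0 FIRE
t=5: input=5 -> V=0 FIRE
t=6: input=2 -> V=12
t=7: input=4 -> V=0 FIRE
t=8: input=3 -> V=18

Answer: 0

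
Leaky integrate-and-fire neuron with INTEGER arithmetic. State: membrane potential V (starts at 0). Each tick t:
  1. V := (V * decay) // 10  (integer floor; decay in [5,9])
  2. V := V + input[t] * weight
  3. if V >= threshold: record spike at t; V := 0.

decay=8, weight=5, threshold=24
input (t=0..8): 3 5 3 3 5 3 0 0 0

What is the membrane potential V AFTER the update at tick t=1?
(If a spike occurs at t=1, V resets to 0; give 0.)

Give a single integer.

Answer: 0

Derivation:
t=0: input=3 -> V=15
t=1: input=5 -> V=0 FIRE
t=2: input=3 -> V=15
t=3: input=3 -> V=0 FIRE
t=4: input=5 -> V=0 FIRE
t=5: input=3 -> V=15
t=6: input=0 -> V=12
t=7: input=0 -> V=9
t=8: input=0 -> V=7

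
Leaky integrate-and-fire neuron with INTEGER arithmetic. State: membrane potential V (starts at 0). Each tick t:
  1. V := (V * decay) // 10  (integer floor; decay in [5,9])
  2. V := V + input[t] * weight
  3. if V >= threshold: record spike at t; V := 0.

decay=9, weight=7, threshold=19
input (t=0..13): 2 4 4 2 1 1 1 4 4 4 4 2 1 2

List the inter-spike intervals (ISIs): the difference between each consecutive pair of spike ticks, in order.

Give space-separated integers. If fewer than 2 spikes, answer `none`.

t=0: input=2 -> V=14
t=1: input=4 -> V=0 FIRE
t=2: input=4 -> V=0 FIRE
t=3: input=2 -> V=14
t=4: input=1 -> V=0 FIRE
t=5: input=1 -> V=7
t=6: input=1 -> V=13
t=7: input=4 -> V=0 FIRE
t=8: input=4 -> V=0 FIRE
t=9: input=4 -> V=0 FIRE
t=10: input=4 -> V=0 FIRE
t=11: input=2 -> V=14
t=12: input=1 -> V=0 FIRE
t=13: input=2 -> V=14

Answer: 1 2 3 1 1 1 2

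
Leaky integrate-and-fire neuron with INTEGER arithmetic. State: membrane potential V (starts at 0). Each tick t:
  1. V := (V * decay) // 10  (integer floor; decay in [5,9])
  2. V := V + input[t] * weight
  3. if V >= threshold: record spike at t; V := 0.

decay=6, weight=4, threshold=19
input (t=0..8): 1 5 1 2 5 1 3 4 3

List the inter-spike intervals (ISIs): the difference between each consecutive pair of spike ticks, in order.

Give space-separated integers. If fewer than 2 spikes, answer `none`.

t=0: input=1 -> V=4
t=1: input=5 -> V=0 FIRE
t=2: input=1 -> V=4
t=3: input=2 -> V=10
t=4: input=5 -> V=0 FIRE
t=5: input=1 -> V=4
t=6: input=3 -> V=14
t=7: input=4 -> V=0 FIRE
t=8: input=3 -> V=12

Answer: 3 3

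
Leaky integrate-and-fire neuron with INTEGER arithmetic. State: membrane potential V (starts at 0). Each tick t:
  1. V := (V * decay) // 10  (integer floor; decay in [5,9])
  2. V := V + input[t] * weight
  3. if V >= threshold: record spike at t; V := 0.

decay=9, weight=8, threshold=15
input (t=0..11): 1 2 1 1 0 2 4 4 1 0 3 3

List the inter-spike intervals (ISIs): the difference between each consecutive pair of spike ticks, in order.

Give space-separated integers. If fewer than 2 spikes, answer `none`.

Answer: 2 2 1 1 3 1

Derivation:
t=0: input=1 -> V=8
t=1: input=2 -> V=0 FIRE
t=2: input=1 -> V=8
t=3: input=1 -> V=0 FIRE
t=4: input=0 -> V=0
t=5: input=2 -> V=0 FIRE
t=6: input=4 -> V=0 FIRE
t=7: input=4 -> V=0 FIRE
t=8: input=1 -> V=8
t=9: input=0 -> V=7
t=10: input=3 -> V=0 FIRE
t=11: input=3 -> V=0 FIRE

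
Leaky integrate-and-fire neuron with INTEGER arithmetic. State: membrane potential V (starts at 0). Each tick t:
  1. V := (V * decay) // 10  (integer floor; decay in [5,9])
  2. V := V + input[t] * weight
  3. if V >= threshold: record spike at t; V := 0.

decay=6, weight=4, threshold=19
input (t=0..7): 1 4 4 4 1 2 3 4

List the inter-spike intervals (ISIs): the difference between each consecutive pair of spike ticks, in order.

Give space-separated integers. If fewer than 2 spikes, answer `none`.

Answer: 4

Derivation:
t=0: input=1 -> V=4
t=1: input=4 -> V=18
t=2: input=4 -> V=0 FIRE
t=3: input=4 -> V=16
t=4: input=1 -> V=13
t=5: input=2 -> V=15
t=6: input=3 -> V=0 FIRE
t=7: input=4 -> V=16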